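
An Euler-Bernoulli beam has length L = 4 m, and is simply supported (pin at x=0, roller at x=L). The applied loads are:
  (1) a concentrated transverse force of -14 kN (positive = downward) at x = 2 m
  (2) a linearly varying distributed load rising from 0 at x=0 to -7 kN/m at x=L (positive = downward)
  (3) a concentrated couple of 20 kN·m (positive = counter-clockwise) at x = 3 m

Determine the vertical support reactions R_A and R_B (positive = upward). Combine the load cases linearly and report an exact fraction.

Load 1 — point force P=-14 kN at a=2 m (b=L-a=2):
  R_A = Pb/L = (-14)·2/4 = -7 kN
  R_B = Pa/L = (-14)·2/4 = -7 kN
Load 2 — triangular load w₀=-7 kN/m (0→w₀ over full span):
  R_A = w₀L/6 = (-7)·4/6 = -14/3 kN
  R_B = w₀L/3 = (-7)·4/3 = -28/3 kN
Load 3 — applied couple M₀=20 kN·m at a=3 m (b=L-a=1):
  R_A = M₀/L = 20/4 = 5 kN
  R_B = -M₀/L = -20/4 = -5 kN
Superposition: R_A = -20/3 kN, R_B = -64/3 kN

R_A = -20/3 kN, R_B = -64/3 kN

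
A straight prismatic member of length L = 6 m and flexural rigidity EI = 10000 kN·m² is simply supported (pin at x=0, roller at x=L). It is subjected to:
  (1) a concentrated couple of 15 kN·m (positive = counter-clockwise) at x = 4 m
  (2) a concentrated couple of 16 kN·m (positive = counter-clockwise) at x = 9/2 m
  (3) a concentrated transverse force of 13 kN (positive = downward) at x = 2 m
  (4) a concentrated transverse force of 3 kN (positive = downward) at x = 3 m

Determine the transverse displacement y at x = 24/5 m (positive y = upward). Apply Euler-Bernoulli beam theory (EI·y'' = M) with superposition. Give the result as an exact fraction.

y(24/5) = -41131/7500000 m

Load 1 — applied couple M₀=15 kN·m at a=4 m (b=L-a=2):
  y_1 = (M₀x³/(6L)-M₀(x-a)²/2+C₁x)/EI  [x>a] with C₁=M₀(3b²-L²)/(6L)=-10 = (15·(24/5)³/(6·6)-15·((24/5)-4)²/2+(-10)·(24/5))/10000 = -21/31250 m
Load 2 — applied couple M₀=16 kN·m at a=9/2 m (b=L-a=3/2):
  y_2 = (M₀x³/(6L)-M₀(x-a)²/2+C₁x)/EI  [x>a] with C₁=M₀(3b²-L²)/(6L)=-13 = (16·(24/5)³/(6·6)-16·((24/5)-(9/2))²/2+(-13)·(24/5))/10000 = -873/625000 m
Load 3 — point force P=13 kN at a=2 m (b=L-a=4):
  y_3 = -Pa(L-x)(2Lx-a²-x²)/(6LEI)  [x>a] = -13·2·(6-(24/5))·(2·6·(24/5)-2²-(24/5)²)/(6·6·10000) = -2483/937500 m
Load 4 — point force P=3 kN at a=3 m (b=L-a=3):
  y_4 = -Pa(L-x)(2Lx-a²-x²)/(6LEI)  [x>a] = -3·3·(6-(24/5))·(2·6·(24/5)-3²-(24/5)²)/(6·6·10000) = -1917/2500000 m
Superposition: y = Σ y_i = -41131/7500000 m ≈ -0.005484 m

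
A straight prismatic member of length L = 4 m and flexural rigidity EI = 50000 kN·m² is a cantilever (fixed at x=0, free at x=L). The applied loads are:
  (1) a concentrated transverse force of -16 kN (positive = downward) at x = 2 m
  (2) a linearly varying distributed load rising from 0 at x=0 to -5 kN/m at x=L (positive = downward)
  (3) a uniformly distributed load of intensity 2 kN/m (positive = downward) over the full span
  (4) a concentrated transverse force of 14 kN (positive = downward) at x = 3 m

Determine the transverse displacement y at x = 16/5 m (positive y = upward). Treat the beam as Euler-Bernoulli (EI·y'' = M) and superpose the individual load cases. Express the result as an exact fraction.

y(16/5) = -178927/468750000 m

Load 1 — point force P=-16 kN at a=2 m (b=L-a=2):
  y_1 = -Pa²(3x-a)/(6EI)  [x>a] = -(-16)·2²·(3·(16/5)-2)/(6·50000) = 76/46875 m
Load 2 — triangular load w₀=-5 kN/m (0→w₀ over full span):
  y_2 = (w₀Lx³/12-w₀L²x²/6-w₀x⁵/(120L))/EI = ((-5)·4·(16/5)³/12-(-5)·4²·(16/5)²/6-(-5)·(16/5)⁵/(120·4))/50000 = 50048/29296875 m
Load 3 — uniform load w=2 kN/m over full span:
  y_3 = -wx²(x²-4Lx+6L²)/(24EI) = -2·(16/5)²·((16/5)²-4·4·(16/5)+6·4²)/(24·50000) = -5504/5859375 m
Load 4 — point force P=14 kN at a=3 m (b=L-a=1):
  y_4 = -Pa²(3x-a)/(6EI)  [x>a] = -14·3²·(3·(16/5)-3)/(6·50000) = -693/250000 m
Superposition: y = Σ y_i = -178927/468750000 m ≈ -0.000382 m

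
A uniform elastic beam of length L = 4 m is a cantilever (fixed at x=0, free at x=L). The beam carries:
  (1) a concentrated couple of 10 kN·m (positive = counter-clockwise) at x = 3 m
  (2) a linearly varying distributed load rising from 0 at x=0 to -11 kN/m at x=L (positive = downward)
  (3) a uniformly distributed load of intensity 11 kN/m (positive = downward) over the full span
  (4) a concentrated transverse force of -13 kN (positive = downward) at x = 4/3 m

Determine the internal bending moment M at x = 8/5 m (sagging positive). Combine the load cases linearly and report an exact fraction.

Load 1 — applied couple M₀=10 kN·m at a=3 m (b=L-a=1):
  M_1 = M₀  [x≤a] = 10 = 10 kN·m
Load 2 — triangular load w₀=-11 kN/m (0→w₀ over full span):
  M_2 = w₀Lx/2 - w₀L²/3 - w₀x³/(6L) = (-11)·4·(8/5)/2 - (-11)·4²/3 - (-11)·(8/5)³/(6·4) = 3168/125 kN·m
Load 3 — uniform load w=11 kN/m over full span:
  M_3 = -w(L-x)²/2 = -11·(4-(8/5))²/2 = -792/25 kN·m
Load 4 — point force P=-13 kN at a=4/3 m (b=L-a=8/3):
  M_4 = 0  [x>a] = 0 kN·m
Superposition: M = Σ M_i = 458/125 kN·m ≈ 3.664000 kN·m

M(8/5) = 458/125 kN·m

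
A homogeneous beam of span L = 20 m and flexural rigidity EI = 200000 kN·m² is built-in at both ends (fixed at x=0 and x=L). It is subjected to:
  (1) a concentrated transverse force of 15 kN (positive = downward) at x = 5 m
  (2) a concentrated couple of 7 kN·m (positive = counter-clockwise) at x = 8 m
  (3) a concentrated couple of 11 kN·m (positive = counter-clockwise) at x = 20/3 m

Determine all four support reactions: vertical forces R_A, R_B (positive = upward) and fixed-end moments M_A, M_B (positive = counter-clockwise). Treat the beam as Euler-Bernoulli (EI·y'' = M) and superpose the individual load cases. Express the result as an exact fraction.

R_A = 166723/12000 kN, M_A = 17211/400 kN·m, R_B = 13277/12000 kN, M_B = -9787/1200 kN·m

Load 1 — point force P=15 kN at a=5 m (b=L-a=15):
  R_A = Pb²(3a+b)/L³ = 15·15²·(3·5+15)/20³ = 405/32 kN
  M_A = Pab²/L² = 15·5·15²/20² = 675/16 kN·m
  R_B = Pa²(a+3b)/L³ = 15·5²·(5+3·15)/20³ = 75/32 kN
  M_B = -Pa²b/L² = -15·5²·15/20² = -225/16 kN·m
Load 2 — applied couple M₀=7 kN·m at a=8 m (b=L-a=12):
  R_A = 6M₀ab/L³ = 6·7·8·12/20³ = 63/125 kN
  M_A = M₀b(2a-b)/L² = 7·12·(2·8-12)/20² = 21/25 kN·m
  R_B = -6M₀ab/L³ = -6·7·8·12/20³ = -63/125 kN
  M_B = M₀a(2b-a)/L² = 7·8·(2·12-8)/20² = 56/25 kN·m
Load 3 — applied couple M₀=11 kN·m at a=20/3 m (b=L-a=40/3):
  R_A = 6M₀ab/L³ = 6·11·(20/3)·(40/3)/20³ = 11/15 kN
  M_A = M₀b(2a-b)/L² = 11·(40/3)·(2·(20/3)-(40/3))/20² = 0 kN·m
  R_B = -6M₀ab/L³ = -6·11·(20/3)·(40/3)/20³ = -11/15 kN
  M_B = M₀a(2b-a)/L² = 11·(20/3)·(2·(40/3)-(20/3))/20² = 11/3 kN·m
Superposition: R_A = 166723/12000 kN, M_A = 17211/400 kN·m, R_B = 13277/12000 kN, M_B = -9787/1200 kN·m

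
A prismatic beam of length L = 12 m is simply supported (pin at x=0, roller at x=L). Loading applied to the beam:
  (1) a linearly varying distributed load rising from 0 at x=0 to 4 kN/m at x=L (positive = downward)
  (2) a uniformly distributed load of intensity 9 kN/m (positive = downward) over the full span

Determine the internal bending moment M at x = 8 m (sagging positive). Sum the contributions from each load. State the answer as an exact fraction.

M(8) = 1616/9 kN·m

Load 1 — triangular load w₀=4 kN/m (0→w₀ over full span):
  M_1 = w₀Lx/6 - w₀x³/(6L) = 4·12·8/6 - 4·8³/(6·12) = 320/9 kN·m
Load 2 — uniform load w=9 kN/m over full span:
  M_2 = wx(L-x)/2 = 9·8·(12-8)/2 = 144 kN·m
Superposition: M = Σ M_i = 1616/9 kN·m ≈ 179.555556 kN·m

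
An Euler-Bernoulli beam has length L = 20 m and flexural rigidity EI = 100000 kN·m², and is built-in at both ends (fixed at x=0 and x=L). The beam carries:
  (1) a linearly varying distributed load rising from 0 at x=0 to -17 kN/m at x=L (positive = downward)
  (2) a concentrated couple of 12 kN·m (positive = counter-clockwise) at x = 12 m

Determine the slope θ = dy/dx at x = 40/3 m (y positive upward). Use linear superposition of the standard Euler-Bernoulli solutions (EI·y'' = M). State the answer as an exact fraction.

θ(40/3) = -29021/7593750 rad

Load 1 — triangular load w₀=-17 kN/m (0→w₀ over full span):
  θ_1 = -w₀(2x(L-x)(L-2x)(x+2L)+x²(L-x)²)/(120LEI) = -(-17)·(2·(40/3)·(20-(40/3))·(20-2·(40/3))·((40/3)+2·20)+(40/3)²·(20-(40/3))²)/(120·20·100000) = -119/30375 rad
Load 2 — applied couple M₀=12 kN·m at a=12 m (b=L-a=8):
  θ_2 = (R_Ax²/2 - M_Ax - M₀(x-a))/EI  [x>a] with R_A=108/125, M_A=96/25 = ((108/125)·(40/3)²/2 - (96/25)·(40/3) - 12·((40/3)-12))/100000 = 3/31250 rad
Superposition: θ = Σ θ_i = -29021/7593750 rad ≈ -0.003822 rad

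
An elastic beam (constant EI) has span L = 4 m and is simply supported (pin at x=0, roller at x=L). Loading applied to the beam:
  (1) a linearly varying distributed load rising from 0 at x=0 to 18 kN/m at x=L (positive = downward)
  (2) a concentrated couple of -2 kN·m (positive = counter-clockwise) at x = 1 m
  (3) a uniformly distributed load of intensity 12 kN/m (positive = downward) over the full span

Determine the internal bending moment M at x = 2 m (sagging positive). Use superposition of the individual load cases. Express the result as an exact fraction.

Load 1 — triangular load w₀=18 kN/m (0→w₀ over full span):
  M_1 = w₀Lx/6 - w₀x³/(6L) = 18·4·2/6 - 18·2³/(6·4) = 18 kN·m
Load 2 — applied couple M₀=-2 kN·m at a=1 m (b=L-a=3):
  M_2 = M₀x/L - M₀  [x>a] = (-2)·2/4 - (-2) = 1 kN·m
Load 3 — uniform load w=12 kN/m over full span:
  M_3 = wx(L-x)/2 = 12·2·(4-2)/2 = 24 kN·m
Superposition: M = Σ M_i = 43 kN·m ≈ 43.000000 kN·m

M(2) = 43 kN·m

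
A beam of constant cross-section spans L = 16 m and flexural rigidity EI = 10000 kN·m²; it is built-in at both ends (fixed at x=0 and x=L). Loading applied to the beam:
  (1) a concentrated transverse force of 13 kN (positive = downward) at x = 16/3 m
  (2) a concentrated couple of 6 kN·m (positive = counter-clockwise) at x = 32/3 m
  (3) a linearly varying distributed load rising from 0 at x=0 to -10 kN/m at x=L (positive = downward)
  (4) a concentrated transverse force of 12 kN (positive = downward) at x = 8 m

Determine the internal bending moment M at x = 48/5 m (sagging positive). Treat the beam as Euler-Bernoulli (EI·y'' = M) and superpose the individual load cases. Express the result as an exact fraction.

Load 1 — point force P=13 kN at a=16/3 m (b=L-a=32/3):
  M_1 = Pa²(a+3b)(L-x)/L³ - Pa²b/L²  [x>a] = 13·(16/3)²·((16/3)+3·(32/3))·(16-(48/5))/16³ - 13·(16/3)²·(32/3)/16² = 832/135 kN·m
Load 2 — applied couple M₀=6 kN·m at a=32/3 m (b=L-a=16/3):
  M_2 = R_Ax - M_A  [x≤a] with R_A=1/2, M_A=2 = (1/2)·(48/5) - 2 = 14/5 kN·m
Load 3 — triangular load w₀=-10 kN/m (0→w₀ over full span):
  M_3 = 3w₀Lx/20 - w₀L²/30 - w₀x³/(6L) = 3·(-10)·16·(48/5)/20 - (-10)·16²/30 - (-10)·(48/5)³/(6·16) = -3968/75 kN·m
Load 4 — point force P=12 kN at a=8 m (b=L-a=8):
  M_4 = Pa²(a+3b)(L-x)/L³ - Pa²b/L²  [x>a] = 12·8²·(8+3·8)·(16-(48/5))/16³ - 12·8²·8/16² = 72/5 kN·m
Superposition: M = Σ M_i = -19942/675 kN·m ≈ -29.543704 kN·m

M(48/5) = -19942/675 kN·m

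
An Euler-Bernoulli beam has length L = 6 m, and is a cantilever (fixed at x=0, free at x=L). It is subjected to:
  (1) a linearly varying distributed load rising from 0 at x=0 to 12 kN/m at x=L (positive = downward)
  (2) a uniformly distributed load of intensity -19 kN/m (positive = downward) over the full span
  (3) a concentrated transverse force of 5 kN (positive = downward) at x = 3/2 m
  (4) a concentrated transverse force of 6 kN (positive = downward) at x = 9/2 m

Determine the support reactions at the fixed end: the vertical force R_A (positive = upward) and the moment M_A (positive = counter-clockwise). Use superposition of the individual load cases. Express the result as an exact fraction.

R_A = -67 kN, M_A = -327/2 kN·m

Load 1 — triangular load w₀=12 kN/m (0→w₀ over full span):
  R_A = w₀L/2 = 12·6/2 = 36 kN
  M_A = w₀L²/3 = 12·6²/3 = 144 kN·m
Load 2 — uniform load w=-19 kN/m over full span:
  R_A = wL = (-19)·6 = -114 kN
  M_A = wL²/2 = (-19)·6²/2 = -342 kN·m
Load 3 — point force P=5 kN at a=3/2 m (b=L-a=9/2):
  R_A = P = 5 kN
  M_A = Pa = 5·(3/2) = 15/2 kN·m
Load 4 — point force P=6 kN at a=9/2 m (b=L-a=3/2):
  R_A = P = 6 kN
  M_A = Pa = 6·(9/2) = 27 kN·m
Superposition: R_A = -67 kN, M_A = -327/2 kN·m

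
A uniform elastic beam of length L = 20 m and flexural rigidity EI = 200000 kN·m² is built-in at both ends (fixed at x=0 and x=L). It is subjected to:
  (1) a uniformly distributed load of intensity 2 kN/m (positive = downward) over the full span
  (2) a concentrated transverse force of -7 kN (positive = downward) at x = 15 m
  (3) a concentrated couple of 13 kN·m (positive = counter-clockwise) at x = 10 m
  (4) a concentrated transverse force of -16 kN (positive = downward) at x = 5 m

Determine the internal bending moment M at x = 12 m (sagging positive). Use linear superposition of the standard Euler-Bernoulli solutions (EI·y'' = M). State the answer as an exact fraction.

Load 1 — uniform load w=2 kN/m over full span:
  M_1 = wLx/2 - wL²/12 - wx²/2 = 2·20·12/2 - 2·20²/12 - 2·12²/2 = 88/3 kN·m
Load 2 — point force P=-7 kN at a=15 m (b=L-a=5):
  M_2 = Pb²(3a+b)x/L³ - Pab²/L²  [x≤a] = (-7)·5²·(3·15+5)·12/20³ - (-7)·15·5²/20² = -105/16 kN·m
Load 3 — applied couple M₀=13 kN·m at a=10 m (b=L-a=10):
  M_3 = R_Ax - M_A - M₀  [x>a] with R_A=39/40, M_A=13/4 = (39/40)·12 - (13/4) - 13 = -91/20 kN·m
Load 4 — point force P=-16 kN at a=5 m (b=L-a=15):
  M_4 = Pa²(a+3b)(L-x)/L³ - Pa²b/L²  [x>a] = (-16)·5²·(5+3·15)·(20-12)/20³ - (-16)·5²·15/20² = -5 kN·m
Superposition: M = Σ M_i = 3173/240 kN·m ≈ 13.220833 kN·m

M(12) = 3173/240 kN·m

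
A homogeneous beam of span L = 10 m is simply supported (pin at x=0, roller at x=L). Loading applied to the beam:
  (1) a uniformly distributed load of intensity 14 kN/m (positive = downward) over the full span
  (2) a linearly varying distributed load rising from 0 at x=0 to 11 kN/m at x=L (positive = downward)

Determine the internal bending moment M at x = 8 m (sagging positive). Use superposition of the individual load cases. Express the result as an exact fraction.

Load 1 — uniform load w=14 kN/m over full span:
  M_1 = wx(L-x)/2 = 14·8·(10-8)/2 = 112 kN·m
Load 2 — triangular load w₀=11 kN/m (0→w₀ over full span):
  M_2 = w₀Lx/6 - w₀x³/(6L) = 11·10·8/6 - 11·8³/(6·10) = 264/5 kN·m
Superposition: M = Σ M_i = 824/5 kN·m ≈ 164.800000 kN·m

M(8) = 824/5 kN·m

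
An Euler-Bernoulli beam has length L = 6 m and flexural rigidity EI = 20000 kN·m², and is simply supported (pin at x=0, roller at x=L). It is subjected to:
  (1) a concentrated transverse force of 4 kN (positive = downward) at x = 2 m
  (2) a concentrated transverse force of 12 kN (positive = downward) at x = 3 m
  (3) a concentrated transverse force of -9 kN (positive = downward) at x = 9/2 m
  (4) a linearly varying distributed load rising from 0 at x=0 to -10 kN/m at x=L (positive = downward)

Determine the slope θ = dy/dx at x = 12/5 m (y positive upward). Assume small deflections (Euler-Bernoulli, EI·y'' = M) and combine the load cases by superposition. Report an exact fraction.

θ(12/5) = 375529/720000000 rad

Load 1 — point force P=4 kN at a=2 m (b=L-a=4):
  θ_1 = -Pa(2L²-6Lx+3x²+a²)/(6LEI)  [x>a] = -4·2·(2·6²-6·6·(12/5)+3·(12/5)²+2²)/(6·6·20000) = -43/562500 rad
Load 2 — point force P=12 kN at a=3 m (b=L-a=3):
  θ_2 = -Pb(L²-b²-3x²)/(6LEI)  [x≤a] = -12·3·(6²-3²-3·(12/5)²)/(6·6·20000) = -243/500000 rad
Load 3 — point force P=-9 kN at a=9/2 m (b=L-a=3/2):
  θ_3 = -Pb(L²-b²-3x²)/(6LEI)  [x≤a] = -(-9)·(3/2)·(6²-(3/2)²-3·(12/5)²)/(6·6·20000) = 4941/16000000 rad
Load 4 — triangular load w₀=-10 kN/m (0→w₀ over full span):
  θ_4 = -w₀(7L⁴-30L²x²+15x⁴)/(360LEI) = -(-10)·(7·6⁴-30·6²·(12/5)²+15·(12/5)⁴)/(360·6·20000) = 969/1250000 rad
Superposition: θ = Σ θ_i = 375529/720000000 rad ≈ 0.000522 rad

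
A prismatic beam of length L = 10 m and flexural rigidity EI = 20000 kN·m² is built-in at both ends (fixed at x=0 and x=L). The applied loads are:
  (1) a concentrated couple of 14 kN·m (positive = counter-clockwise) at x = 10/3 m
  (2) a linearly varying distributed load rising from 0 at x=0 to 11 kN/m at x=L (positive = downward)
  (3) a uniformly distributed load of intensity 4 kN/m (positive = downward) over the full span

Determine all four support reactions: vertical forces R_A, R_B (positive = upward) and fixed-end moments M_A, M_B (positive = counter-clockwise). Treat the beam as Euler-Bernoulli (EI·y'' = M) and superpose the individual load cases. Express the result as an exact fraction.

R_A = 1151/30 kN, M_A = 70 kN·m, R_B = 1699/30 kN, M_B = -251/3 kN·m

Load 1 — applied couple M₀=14 kN·m at a=10/3 m (b=L-a=20/3):
  R_A = 6M₀ab/L³ = 6·14·(10/3)·(20/3)/10³ = 28/15 kN
  M_A = M₀b(2a-b)/L² = 14·(20/3)·(2·(10/3)-(20/3))/10² = 0 kN·m
  R_B = -6M₀ab/L³ = -6·14·(10/3)·(20/3)/10³ = -28/15 kN
  M_B = M₀a(2b-a)/L² = 14·(10/3)·(2·(20/3)-(10/3))/10² = 14/3 kN·m
Load 2 — triangular load w₀=11 kN/m (0→w₀ over full span):
  R_A = 3w₀L/20 = 3·11·10/20 = 33/2 kN
  M_A = w₀L²/30 = 11·10²/30 = 110/3 kN·m
  R_B = 7w₀L/20 = 7·11·10/20 = 77/2 kN
  M_B = -w₀L²/20 = -11·10²/20 = -55 kN·m
Load 3 — uniform load w=4 kN/m over full span:
  R_A = wL/2 = 4·10/2 = 20 kN
  M_A = wL²/12 = 4·10²/12 = 100/3 kN·m
  R_B = wL/2 = 4·10/2 = 20 kN
  M_B = -wL²/12 = -4·10²/12 = -100/3 kN·m
Superposition: R_A = 1151/30 kN, M_A = 70 kN·m, R_B = 1699/30 kN, M_B = -251/3 kN·m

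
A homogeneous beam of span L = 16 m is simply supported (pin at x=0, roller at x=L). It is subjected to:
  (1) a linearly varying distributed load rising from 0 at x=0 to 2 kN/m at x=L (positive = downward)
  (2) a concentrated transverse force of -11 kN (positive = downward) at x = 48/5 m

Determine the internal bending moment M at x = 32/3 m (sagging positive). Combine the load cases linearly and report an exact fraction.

M(32/3) = -1456/405 kN·m

Load 1 — triangular load w₀=2 kN/m (0→w₀ over full span):
  M_1 = w₀Lx/6 - w₀x³/(6L) = 2·16·(32/3)/6 - 2·(32/3)³/(6·16) = 2560/81 kN·m
Load 2 — point force P=-11 kN at a=48/5 m (b=L-a=32/5):
  M_2 = Pa(L-x)/L  [x>a] = (-11)·(48/5)·(16-(32/3))/16 = -176/5 kN·m
Superposition: M = Σ M_i = -1456/405 kN·m ≈ -3.595062 kN·m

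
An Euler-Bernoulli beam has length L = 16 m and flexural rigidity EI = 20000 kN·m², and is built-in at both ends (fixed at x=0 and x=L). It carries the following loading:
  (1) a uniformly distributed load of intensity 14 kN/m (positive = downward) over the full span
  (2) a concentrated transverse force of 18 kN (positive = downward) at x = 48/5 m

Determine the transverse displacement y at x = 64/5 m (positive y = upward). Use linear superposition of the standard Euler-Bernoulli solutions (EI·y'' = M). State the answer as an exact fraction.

y(64/5) = -1651328/29296875 m

Load 1 — uniform load w=14 kN/m over full span:
  y_1 = -wx²(L-x)²/(24EI) = -14·(64/5)²·(16-(64/5))²/(24·20000) = -57344/1171875 m
Load 2 — point force P=18 kN at a=48/5 m (b=L-a=32/5):
  y_2 = -Pa²(L-x)²(3bL-(3b+a)(L-x))/(6L³EI)  [x>a] = -18·(48/5)²·(16-(64/5))²·(3·(32/5)·16-(3·(32/5)+(48/5))·(16-(64/5)))/(6·16³·20000) = -72576/9765625 m
Superposition: y = Σ y_i = -1651328/29296875 m ≈ -0.056365 m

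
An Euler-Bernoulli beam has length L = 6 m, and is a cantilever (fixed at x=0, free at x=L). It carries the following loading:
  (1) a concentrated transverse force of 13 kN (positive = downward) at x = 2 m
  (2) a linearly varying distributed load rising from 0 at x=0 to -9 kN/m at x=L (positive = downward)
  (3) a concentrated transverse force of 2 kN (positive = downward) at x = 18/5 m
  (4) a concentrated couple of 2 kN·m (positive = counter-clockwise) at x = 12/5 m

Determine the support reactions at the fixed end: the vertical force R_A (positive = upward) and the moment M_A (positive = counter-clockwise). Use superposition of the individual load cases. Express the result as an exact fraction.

R_A = -12 kN, M_A = -384/5 kN·m

Load 1 — point force P=13 kN at a=2 m (b=L-a=4):
  R_A = P = 13 kN
  M_A = Pa = 13·2 = 26 kN·m
Load 2 — triangular load w₀=-9 kN/m (0→w₀ over full span):
  R_A = w₀L/2 = (-9)·6/2 = -27 kN
  M_A = w₀L²/3 = (-9)·6²/3 = -108 kN·m
Load 3 — point force P=2 kN at a=18/5 m (b=L-a=12/5):
  R_A = P = 2 kN
  M_A = Pa = 2·(18/5) = 36/5 kN·m
Load 4 — applied couple M₀=2 kN·m at a=12/5 m (b=L-a=18/5):
  R_A = 0 kN
  M_A = -M₀ = -2 kN·m
Superposition: R_A = -12 kN, M_A = -384/5 kN·m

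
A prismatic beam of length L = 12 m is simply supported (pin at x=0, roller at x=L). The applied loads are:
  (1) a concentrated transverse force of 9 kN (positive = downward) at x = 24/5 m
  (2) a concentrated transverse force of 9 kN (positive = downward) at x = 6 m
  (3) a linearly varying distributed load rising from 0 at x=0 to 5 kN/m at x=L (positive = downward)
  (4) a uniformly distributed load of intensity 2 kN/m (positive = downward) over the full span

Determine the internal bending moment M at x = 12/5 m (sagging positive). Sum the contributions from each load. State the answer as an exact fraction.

M(12/5) = 1746/25 kN·m

Load 1 — point force P=9 kN at a=24/5 m (b=L-a=36/5):
  M_1 = Pbx/L  [x≤a] = 9·(36/5)·(12/5)/12 = 324/25 kN·m
Load 2 — point force P=9 kN at a=6 m (b=L-a=6):
  M_2 = Pbx/L  [x≤a] = 9·6·(12/5)/12 = 54/5 kN·m
Load 3 — triangular load w₀=5 kN/m (0→w₀ over full span):
  M_3 = w₀Lx/6 - w₀x³/(6L) = 5·12·(12/5)/6 - 5·(12/5)³/(6·12) = 576/25 kN·m
Load 4 — uniform load w=2 kN/m over full span:
  M_4 = wx(L-x)/2 = 2·(12/5)·(12-(12/5))/2 = 576/25 kN·m
Superposition: M = Σ M_i = 1746/25 kN·m ≈ 69.840000 kN·m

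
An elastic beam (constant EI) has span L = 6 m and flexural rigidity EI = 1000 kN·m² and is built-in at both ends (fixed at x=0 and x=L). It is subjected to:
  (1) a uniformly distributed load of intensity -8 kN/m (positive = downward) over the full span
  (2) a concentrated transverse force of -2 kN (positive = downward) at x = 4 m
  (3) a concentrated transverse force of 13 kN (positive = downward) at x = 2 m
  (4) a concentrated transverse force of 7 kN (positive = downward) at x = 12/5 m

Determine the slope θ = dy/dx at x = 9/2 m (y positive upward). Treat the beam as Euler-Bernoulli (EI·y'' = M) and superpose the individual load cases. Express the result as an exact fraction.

Load 1 — uniform load w=-8 kN/m over full span:
  θ_1 = -wx(L-x)(L-2x)/(12EI) = -(-8)·(9/2)·(6-(9/2))·(6-2·(9/2))/(12·1000) = -27/2000 rad
Load 2 — point force P=-2 kN at a=4 m (b=L-a=2):
  θ_2 = Pa²(L-x)(2bL-(3b+a)(L-x))/(2L³EI)  [x>a] = (-2)·4²·(6-(9/2))·(2·2·6-(3·2+4)·(6-(9/2)))/(2·6³·1000) = -1/1000 rad
Load 3 — point force P=13 kN at a=2 m (b=L-a=4):
  θ_3 = Pa²(L-x)(2bL-(3b+a)(L-x))/(2L³EI)  [x>a] = 13·2²·(6-(9/2))·(2·4·6-(3·4+2)·(6-(9/2)))/(2·6³·1000) = 39/8000 rad
Load 4 — point force P=7 kN at a=12/5 m (b=L-a=18/5):
  θ_4 = Pa²(L-x)(2bL-(3b+a)(L-x))/(2L³EI)  [x>a] = 7·(12/5)²·(6-(9/2))·(2·(18/5)·6-(3·(18/5)+(12/5))·(6-(9/2)))/(2·6³·1000) = 819/250000 rad
Superposition: θ = Σ θ_i = -6349/1000000 rad ≈ -0.006349 rad

θ(9/2) = -6349/1000000 rad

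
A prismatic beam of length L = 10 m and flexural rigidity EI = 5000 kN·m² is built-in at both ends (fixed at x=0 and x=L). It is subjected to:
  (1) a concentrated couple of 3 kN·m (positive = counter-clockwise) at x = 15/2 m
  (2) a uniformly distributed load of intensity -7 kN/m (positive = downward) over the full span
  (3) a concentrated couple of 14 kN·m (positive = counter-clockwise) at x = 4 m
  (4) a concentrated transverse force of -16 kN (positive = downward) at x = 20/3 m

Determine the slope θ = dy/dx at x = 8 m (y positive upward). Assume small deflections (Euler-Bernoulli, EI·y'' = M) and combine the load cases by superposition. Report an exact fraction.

θ(8) = -279557/16875000 rad

Load 1 — applied couple M₀=3 kN·m at a=15/2 m (b=L-a=5/2):
  θ_1 = (R_Ax²/2 - M_Ax - M₀(x-a))/EI  [x>a] with R_A=27/80, M_A=15/16 = ((27/80)·8²/2 - (15/16)·8 - 3·(8-(15/2)))/5000 = 9/25000 rad
Load 2 — uniform load w=-7 kN/m over full span:
  θ_2 = -wx(L-x)(L-2x)/(12EI) = -(-7)·8·(10-8)·(10-2·8)/(12·5000) = -7/625 rad
Load 3 — applied couple M₀=14 kN·m at a=4 m (b=L-a=6):
  θ_3 = (R_Ax²/2 - M_Ax - M₀(x-a))/EI  [x>a] with R_A=252/125, M_A=42/25 = ((252/125)·8²/2 - (42/25)·8 - 14·(8-4))/5000 = -77/78125 rad
Load 4 — point force P=-16 kN at a=20/3 m (b=L-a=10/3):
  θ_4 = Pa²(L-x)(2bL-(3b+a)(L-x))/(2L³EI)  [x>a] = (-16)·(20/3)²·(10-8)·(2·(10/3)·10-(3·(10/3)+(20/3))·(10-8))/(2·10³·5000) = -16/3375 rad
Superposition: θ = Σ θ_i = -279557/16875000 rad ≈ -0.016566 rad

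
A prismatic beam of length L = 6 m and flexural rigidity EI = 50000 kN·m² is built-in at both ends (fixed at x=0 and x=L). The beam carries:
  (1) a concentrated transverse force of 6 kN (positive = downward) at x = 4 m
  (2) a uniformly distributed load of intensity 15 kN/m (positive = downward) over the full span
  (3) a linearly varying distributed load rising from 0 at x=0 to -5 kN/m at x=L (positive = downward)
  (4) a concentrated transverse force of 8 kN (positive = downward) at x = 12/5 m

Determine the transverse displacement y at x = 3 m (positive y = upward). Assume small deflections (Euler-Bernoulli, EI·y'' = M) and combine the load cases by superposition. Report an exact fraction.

y(3) = -110503/100000000 m

Load 1 — point force P=6 kN at a=4 m (b=L-a=2):
  y_1 = -Pb²x²(3aL-(3a+b)x)/(6L³EI)  [x≤a] = -6·2²·3²·(3·4·6-(3·4+2)·3)/(6·6³·50000) = -1/10000 m
Load 2 — uniform load w=15 kN/m over full span:
  y_2 = -wx²(L-x)²/(24EI) = -15·3²·(6-3)²/(24·50000) = -81/80000 m
Load 3 — triangular load w₀=-5 kN/m (0→w₀ over full span):
  y_3 = -w₀x²(L-x)²(x+2L)/(120LEI) = -(-5)·3²·(6-3)²·(3+2·6)/(120·6·50000) = 27/160000 m
Load 4 — point force P=8 kN at a=12/5 m (b=L-a=18/5):
  y_4 = -Pa²(L-x)²(3bL-(3b+a)(L-x))/(6L³EI)  [x>a] = -8·(12/5)²·(6-3)²·(3·(18/5)·6-(3·(18/5)+(12/5))·(6-3))/(6·6³·50000) = -63/390625 m
Superposition: y = Σ y_i = -110503/100000000 m ≈ -0.001105 m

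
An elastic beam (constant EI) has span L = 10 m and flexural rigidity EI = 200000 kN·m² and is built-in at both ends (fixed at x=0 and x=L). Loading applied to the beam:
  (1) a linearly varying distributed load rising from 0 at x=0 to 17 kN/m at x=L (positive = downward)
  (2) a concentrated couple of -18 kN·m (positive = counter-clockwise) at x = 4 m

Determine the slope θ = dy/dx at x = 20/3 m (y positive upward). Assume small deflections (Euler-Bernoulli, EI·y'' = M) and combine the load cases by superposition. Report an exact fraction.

Load 1 — triangular load w₀=17 kN/m (0→w₀ over full span):
  θ_1 = -w₀(2x(L-x)(L-2x)(x+2L)+x²(L-x)²)/(120LEI) = -17·(2·(20/3)·(10-(20/3))·(10-2·(20/3))·((20/3)+2·10)+(20/3)²·(10-(20/3))²)/(120·10·200000) = 119/486000 rad
Load 2 — applied couple M₀=-18 kN·m at a=4 m (b=L-a=6):
  θ_2 = (R_Ax²/2 - M_Ax - M₀(x-a))/EI  [x>a] with R_A=-324/125, M_A=-54/25 = ((-324/125)·(20/3)²/2 - (-54/25)·(20/3) - (-18)·((20/3)-4))/200000 = 3/125000 rad
Superposition: θ = Σ θ_i = 16333/60750000 rad ≈ 0.000269 rad

θ(20/3) = 16333/60750000 rad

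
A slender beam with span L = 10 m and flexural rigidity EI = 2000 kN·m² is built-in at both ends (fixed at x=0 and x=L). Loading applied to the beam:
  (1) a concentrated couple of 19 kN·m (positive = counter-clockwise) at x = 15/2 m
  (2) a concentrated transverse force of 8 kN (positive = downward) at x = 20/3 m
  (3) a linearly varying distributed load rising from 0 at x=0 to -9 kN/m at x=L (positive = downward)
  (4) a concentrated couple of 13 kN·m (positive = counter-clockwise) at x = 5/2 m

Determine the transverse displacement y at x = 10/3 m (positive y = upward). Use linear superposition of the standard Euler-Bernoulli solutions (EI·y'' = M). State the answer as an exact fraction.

Load 1 — applied couple M₀=19 kN·m at a=15/2 m (b=L-a=5/2):
  y_1 = (R_Ax³/6 - M_Ax²/2)/EI  [x≤a] with R_A=171/80, M_A=95/16 = ((171/80)·(10/3)³/6 - (95/16)·(10/3)²/2)/2000 = -19/1920 m
Load 2 — point force P=8 kN at a=20/3 m (b=L-a=10/3):
  y_2 = -Pb²x²(3aL-(3a+b)x)/(6L³EI)  [x≤a] = -8·(10/3)²·(10/3)²·(3·(20/3)·10-(3·(20/3)+(10/3))·(10/3))/(6·10³·2000) = -22/2187 m
Load 3 — triangular load w₀=-9 kN/m (0→w₀ over full span):
  y_3 = -w₀x²(L-x)²(x+2L)/(120LEI) = -(-9)·(10/3)²·(10-(10/3))²·((10/3)+2·10)/(120·10·2000) = 7/162 m
Load 4 — applied couple M₀=13 kN·m at a=5/2 m (b=L-a=15/2):
  y_4 = (R_Ax³/6 - M_Ax²/2 - M₀(x-a)²/2)/EI  [x>a] with R_A=117/80, M_A=-39/16 = ((117/80)·(10/3)³/6 - (-39/16)·(10/3)²/2 - 13·((10/3)-(5/2))²/2)/2000 = 13/1440 m
Superposition: y = Σ y_i = 9037/279936 m ≈ 0.032282 m

y(10/3) = 9037/279936 m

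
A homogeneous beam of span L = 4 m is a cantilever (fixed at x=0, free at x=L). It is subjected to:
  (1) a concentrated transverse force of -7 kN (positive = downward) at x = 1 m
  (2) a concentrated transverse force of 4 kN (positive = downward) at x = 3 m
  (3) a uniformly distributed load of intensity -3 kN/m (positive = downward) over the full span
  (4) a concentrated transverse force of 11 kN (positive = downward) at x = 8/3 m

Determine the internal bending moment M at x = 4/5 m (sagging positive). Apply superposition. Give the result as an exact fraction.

Load 1 — point force P=-7 kN at a=1 m (b=L-a=3):
  M_1 = -P(a-x)  [x≤a] = -(-7)·(1-(4/5)) = 7/5 kN·m
Load 2 — point force P=4 kN at a=3 m (b=L-a=1):
  M_2 = -P(a-x)  [x≤a] = -4·(3-(4/5)) = -44/5 kN·m
Load 3 — uniform load w=-3 kN/m over full span:
  M_3 = -w(L-x)²/2 = -(-3)·(4-(4/5))²/2 = 384/25 kN·m
Load 4 — point force P=11 kN at a=8/3 m (b=L-a=4/3):
  M_4 = -P(a-x)  [x≤a] = -11·((8/3)-(4/5)) = -308/15 kN·m
Superposition: M = Σ M_i = -943/75 kN·m ≈ -12.573333 kN·m

M(4/5) = -943/75 kN·m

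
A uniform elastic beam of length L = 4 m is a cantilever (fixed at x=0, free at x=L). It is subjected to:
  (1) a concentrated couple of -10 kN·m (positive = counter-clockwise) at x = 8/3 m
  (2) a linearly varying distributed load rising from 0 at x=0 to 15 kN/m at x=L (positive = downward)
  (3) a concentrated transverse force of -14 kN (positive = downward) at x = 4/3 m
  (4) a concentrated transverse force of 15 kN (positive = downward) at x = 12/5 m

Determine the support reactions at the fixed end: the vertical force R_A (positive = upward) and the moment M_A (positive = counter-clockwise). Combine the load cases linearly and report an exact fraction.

R_A = 31 kN, M_A = 322/3 kN·m

Load 1 — applied couple M₀=-10 kN·m at a=8/3 m (b=L-a=4/3):
  R_A = 0 kN
  M_A = -M₀ = -(-10) = 10 kN·m
Load 2 — triangular load w₀=15 kN/m (0→w₀ over full span):
  R_A = w₀L/2 = 15·4/2 = 30 kN
  M_A = w₀L²/3 = 15·4²/3 = 80 kN·m
Load 3 — point force P=-14 kN at a=4/3 m (b=L-a=8/3):
  R_A = P = (-14) = -14 kN
  M_A = Pa = (-14)·(4/3) = -56/3 kN·m
Load 4 — point force P=15 kN at a=12/5 m (b=L-a=8/5):
  R_A = P = 15 kN
  M_A = Pa = 15·(12/5) = 36 kN·m
Superposition: R_A = 31 kN, M_A = 322/3 kN·m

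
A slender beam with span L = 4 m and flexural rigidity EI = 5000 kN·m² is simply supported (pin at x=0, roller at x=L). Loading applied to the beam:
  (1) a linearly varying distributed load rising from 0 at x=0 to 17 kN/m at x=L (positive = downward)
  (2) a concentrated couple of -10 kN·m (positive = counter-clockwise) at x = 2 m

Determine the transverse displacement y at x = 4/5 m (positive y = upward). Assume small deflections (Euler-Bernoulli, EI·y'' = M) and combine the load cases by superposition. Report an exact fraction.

y(4/5) = -174011/58593750 m

Load 1 — triangular load w₀=17 kN/m (0→w₀ over full span):
  y_1 = -w₀x(7L⁴-10L²x²+3x⁴)/(360LEI) = -17·(4/5)·(7·4⁴-10·4²·(4/5)²+3·(4/5)⁴)/(360·4·5000) = -93568/29296875 m
Load 2 — applied couple M₀=-10 kN·m at a=2 m (b=L-a=2):
  y_2 = (M₀x³/(6L)+C₁x)/EI  [x≤a] with C₁=M₀(3b²-L²)/(6L)=5/3 = ((-10)·(4/5)³/(6·4)+(5/3)·(4/5))/5000 = 7/31250 m
Superposition: y = Σ y_i = -174011/58593750 m ≈ -0.002970 m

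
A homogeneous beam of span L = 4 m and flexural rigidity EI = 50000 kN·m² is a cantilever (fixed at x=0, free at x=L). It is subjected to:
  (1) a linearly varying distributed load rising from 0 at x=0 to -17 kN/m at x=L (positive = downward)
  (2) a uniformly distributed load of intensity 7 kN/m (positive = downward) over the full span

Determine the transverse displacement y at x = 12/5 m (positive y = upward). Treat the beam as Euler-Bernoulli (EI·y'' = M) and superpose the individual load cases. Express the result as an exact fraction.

y(12/5) = 77304/48828125 m

Load 1 — triangular load w₀=-17 kN/m (0→w₀ over full span):
  y_1 = (w₀Lx³/12-w₀L²x²/6-w₀x⁵/(120L))/EI = ((-17)·4·(12/5)³/12-(-17)·4²·(12/5)²/6-(-17)·(12/5)⁵/(120·4))/50000 = 181254/48828125 m
Load 2 — uniform load w=7 kN/m over full span:
  y_2 = -wx²(x²-4Lx+6L²)/(24EI) = -7·(12/5)²·((12/5)²-4·4·(12/5)+6·4²)/(24·50000) = -4158/1953125 m
Superposition: y = Σ y_i = 77304/48828125 m ≈ 0.001583 m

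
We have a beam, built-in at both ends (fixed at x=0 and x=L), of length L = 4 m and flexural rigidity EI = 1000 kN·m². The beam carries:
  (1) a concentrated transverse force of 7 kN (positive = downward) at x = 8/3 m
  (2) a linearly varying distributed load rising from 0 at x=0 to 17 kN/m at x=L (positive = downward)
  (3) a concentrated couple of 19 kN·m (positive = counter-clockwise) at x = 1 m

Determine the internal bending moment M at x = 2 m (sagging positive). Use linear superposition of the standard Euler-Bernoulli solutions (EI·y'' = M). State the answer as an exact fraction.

Load 1 — point force P=7 kN at a=8/3 m (b=L-a=4/3):
  M_1 = Pb²(3a+b)x/L³ - Pab²/L²  [x≤a] = 7·(4/3)²·(3·(8/3)+(4/3))·2/4³ - 7·(8/3)·(4/3)²/4² = 14/9 kN·m
Load 2 — triangular load w₀=17 kN/m (0→w₀ over full span):
  M_2 = 3w₀Lx/20 - w₀L²/30 - w₀x³/(6L) = 3·17·4·2/20 - 17·4²/30 - 17·2³/(6·4) = 17/3 kN·m
Load 3 — applied couple M₀=19 kN·m at a=1 m (b=L-a=3):
  M_3 = R_Ax - M_A - M₀  [x>a] with R_A=171/32, M_A=-57/16 = (171/32)·2 - (-57/16) - 19 = -19/4 kN·m
Superposition: M = Σ M_i = 89/36 kN·m ≈ 2.472222 kN·m

M(2) = 89/36 kN·m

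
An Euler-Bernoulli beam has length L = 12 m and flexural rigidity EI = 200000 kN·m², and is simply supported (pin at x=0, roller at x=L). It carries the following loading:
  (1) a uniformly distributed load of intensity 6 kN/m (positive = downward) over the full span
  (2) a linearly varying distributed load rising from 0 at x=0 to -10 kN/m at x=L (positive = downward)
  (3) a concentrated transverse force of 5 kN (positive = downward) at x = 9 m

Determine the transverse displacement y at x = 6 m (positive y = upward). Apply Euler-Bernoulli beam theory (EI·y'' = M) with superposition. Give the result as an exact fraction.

Load 1 — uniform load w=6 kN/m over full span:
  y_1 = -wx(L³-2Lx²+x³)/(24EI) = -6·6·(12³-2·12·6²+6³)/(24·200000) = -81/10000 m
Load 2 — triangular load w₀=-10 kN/m (0→w₀ over full span):
  y_2 = -w₀x(7L⁴-10L²x²+3x⁴)/(360LEI) = -(-10)·6·(7·12⁴-10·12²·6²+3·6⁴)/(360·12·200000) = 27/4000 m
Load 3 — point force P=5 kN at a=9 m (b=L-a=3):
  y_3 = -Pbx(L²-b²-x²)/(6LEI)  [x≤a] = -5·3·6·(12²-3²-6²)/(6·12·200000) = -99/160000 m
Superposition: y = Σ y_i = -63/32000 m ≈ -0.001969 m

y(6) = -63/32000 m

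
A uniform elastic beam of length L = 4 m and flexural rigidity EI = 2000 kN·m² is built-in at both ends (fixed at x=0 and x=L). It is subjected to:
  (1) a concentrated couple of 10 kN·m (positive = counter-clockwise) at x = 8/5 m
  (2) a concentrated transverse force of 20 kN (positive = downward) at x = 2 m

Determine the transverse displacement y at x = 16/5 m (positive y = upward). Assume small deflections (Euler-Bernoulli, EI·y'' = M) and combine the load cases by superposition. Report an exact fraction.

y(16/5) = -191/234375 m

Load 1 — applied couple M₀=10 kN·m at a=8/5 m (b=L-a=12/5):
  y_1 = (R_Ax³/6 - M_Ax²/2 - M₀(x-a)²/2)/EI  [x>a] with R_A=18/5, M_A=6/5 = ((18/5)·(16/5)³/6 - (6/5)·(16/5)²/2 - 10·((16/5)-(8/5))²/2)/2000 = 28/78125 m
Load 2 — point force P=20 kN at a=2 m (b=L-a=2):
  y_2 = -Pa²(L-x)²(3bL-(3b+a)(L-x))/(6L³EI)  [x>a] = -20·2²·(4-(16/5))²·(3·2·4-(3·2+2)·(4-(16/5)))/(6·4³·2000) = -11/9375 m
Superposition: y = Σ y_i = -191/234375 m ≈ -0.000815 m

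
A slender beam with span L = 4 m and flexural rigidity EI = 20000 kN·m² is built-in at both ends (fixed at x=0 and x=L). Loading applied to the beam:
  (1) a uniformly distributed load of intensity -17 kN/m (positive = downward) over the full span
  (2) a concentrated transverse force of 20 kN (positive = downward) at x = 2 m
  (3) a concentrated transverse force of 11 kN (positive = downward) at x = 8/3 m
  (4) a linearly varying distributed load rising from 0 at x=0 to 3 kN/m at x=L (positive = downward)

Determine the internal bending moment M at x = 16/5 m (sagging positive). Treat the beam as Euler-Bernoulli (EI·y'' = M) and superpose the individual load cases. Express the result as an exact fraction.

M(16/5) = -386/375 kN·m

Load 1 — uniform load w=-17 kN/m over full span:
  M_1 = wLx/2 - wL²/12 - wx²/2 = (-17)·4·(16/5)/2 - (-17)·4²/12 - (-17)·(16/5)²/2 = 68/75 kN·m
Load 2 — point force P=20 kN at a=2 m (b=L-a=2):
  M_2 = Pa²(a+3b)(L-x)/L³ - Pa²b/L²  [x>a] = 20·2²·(2+3·2)·(4-(16/5))/4³ - 20·2²·2/4² = -2 kN·m
Load 3 — point force P=11 kN at a=8/3 m (b=L-a=4/3):
  M_3 = Pa²(a+3b)(L-x)/L³ - Pa²b/L²  [x>a] = 11·(8/3)²·((8/3)+3·(4/3))·(4-(16/5))/4³ - 11·(8/3)²·(4/3)/4² = 0 kN·m
Load 4 — triangular load w₀=3 kN/m (0→w₀ over full span):
  M_4 = 3w₀Lx/20 - w₀L²/30 - w₀x³/(6L) = 3·3·4·(16/5)/20 - 3·4²/30 - 3·(16/5)³/(6·4) = 8/125 kN·m
Superposition: M = Σ M_i = -386/375 kN·m ≈ -1.029333 kN·m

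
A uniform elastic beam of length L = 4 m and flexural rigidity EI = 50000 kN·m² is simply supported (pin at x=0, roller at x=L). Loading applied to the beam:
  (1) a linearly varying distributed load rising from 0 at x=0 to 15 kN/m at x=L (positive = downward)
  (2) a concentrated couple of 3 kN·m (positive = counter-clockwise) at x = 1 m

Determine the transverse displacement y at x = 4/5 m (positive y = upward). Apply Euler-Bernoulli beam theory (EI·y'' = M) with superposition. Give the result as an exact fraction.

Load 1 — triangular load w₀=15 kN/m (0→w₀ over full span):
  y_1 = -w₀x(7L⁴-10L²x²+3x⁴)/(360LEI) = -15·(4/5)·(7·4⁴-10·4²·(4/5)²+3·(4/5)⁴)/(360·4·50000) = -2752/9765625 m
Load 2 — applied couple M₀=3 kN·m at a=1 m (b=L-a=3):
  y_2 = (M₀x³/(6L)+C₁x)/EI  [x≤a] with C₁=M₀(3b²-L²)/(6L)=11/8 = (3·(4/5)³/(6·4)+(11/8)·(4/5))/50000 = 291/12500000 m
Superposition: y = Σ y_i = -80789/312500000 m ≈ -0.000259 m

y(4/5) = -80789/312500000 m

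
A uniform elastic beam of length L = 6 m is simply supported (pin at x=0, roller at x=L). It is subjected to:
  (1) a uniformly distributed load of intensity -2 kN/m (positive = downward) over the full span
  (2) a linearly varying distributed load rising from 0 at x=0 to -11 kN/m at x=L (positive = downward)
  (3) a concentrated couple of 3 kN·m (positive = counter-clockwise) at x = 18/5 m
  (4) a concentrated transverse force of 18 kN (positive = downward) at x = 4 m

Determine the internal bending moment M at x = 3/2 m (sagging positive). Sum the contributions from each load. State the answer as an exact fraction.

M(3/2) = -399/32 kN·m

Load 1 — uniform load w=-2 kN/m over full span:
  M_1 = wx(L-x)/2 = (-2)·(3/2)·(6-(3/2))/2 = -27/4 kN·m
Load 2 — triangular load w₀=-11 kN/m (0→w₀ over full span):
  M_2 = w₀Lx/6 - w₀x³/(6L) = (-11)·6·(3/2)/6 - (-11)·(3/2)³/(6·6) = -495/32 kN·m
Load 3 — applied couple M₀=3 kN·m at a=18/5 m (b=L-a=12/5):
  M_3 = M₀x/L  [x≤a] = 3·(3/2)/6 = 3/4 kN·m
Load 4 — point force P=18 kN at a=4 m (b=L-a=2):
  M_4 = Pbx/L  [x≤a] = 18·2·(3/2)/6 = 9 kN·m
Superposition: M = Σ M_i = -399/32 kN·m ≈ -12.468750 kN·m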